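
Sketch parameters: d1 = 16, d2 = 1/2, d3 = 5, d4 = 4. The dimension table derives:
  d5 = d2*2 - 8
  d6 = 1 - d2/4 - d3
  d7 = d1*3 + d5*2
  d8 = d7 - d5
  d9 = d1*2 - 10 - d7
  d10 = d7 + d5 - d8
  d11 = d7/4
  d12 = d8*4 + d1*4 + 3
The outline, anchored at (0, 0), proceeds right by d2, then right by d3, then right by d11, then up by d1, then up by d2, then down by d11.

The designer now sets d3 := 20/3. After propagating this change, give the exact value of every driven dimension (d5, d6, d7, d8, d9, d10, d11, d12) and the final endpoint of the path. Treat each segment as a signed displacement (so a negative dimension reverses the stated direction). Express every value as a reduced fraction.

Apply edit: d3 := 20/3
  d5 = d2*2 - 8 = -7
  d6 = 1 - d2/4 - d3 = -139/24
  d7 = d1*3 + d5*2 = 34
  d8 = d7 - d5 = 41
  d9 = d1*2 - 10 - d7 = -12
  d10 = d7 + d5 - d8 = -14
  d11 = d7/4 = 17/2
  d12 = d8*4 + d1*4 + 3 = 231
Walk from origin (0, 0):
  seg 1: right by d2 = 1/2 → (1/2, 0)
  seg 2: right by d3 = 20/3 → (43/6, 0)
  seg 3: right by d11 = 17/2 → (47/3, 0)
  seg 4: up by d1 = 16 → (47/3, 16)
  seg 5: up by d2 = 1/2 → (47/3, 33/2)
  seg 6: down by d11 = 17/2 → (47/3, 8)

d5 = -7
d6 = -139/24
d7 = 34
d8 = 41
d9 = -12
d10 = -14
d11 = 17/2
d12 = 231
endpoint = (47/3, 8)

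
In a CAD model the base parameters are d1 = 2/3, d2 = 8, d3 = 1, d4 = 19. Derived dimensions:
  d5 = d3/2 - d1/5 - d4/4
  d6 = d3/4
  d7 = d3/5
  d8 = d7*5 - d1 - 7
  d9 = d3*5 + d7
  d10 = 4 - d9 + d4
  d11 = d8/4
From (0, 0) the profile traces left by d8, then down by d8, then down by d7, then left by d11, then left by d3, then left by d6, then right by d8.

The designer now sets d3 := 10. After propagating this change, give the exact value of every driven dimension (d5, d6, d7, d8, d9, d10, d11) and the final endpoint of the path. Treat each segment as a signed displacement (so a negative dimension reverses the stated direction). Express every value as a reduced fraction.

Apply edit: d3 := 10
  d5 = d3/2 - d1/5 - d4/4 = 7/60
  d6 = d3/4 = 5/2
  d7 = d3/5 = 2
  d8 = d7*5 - d1 - 7 = 7/3
  d9 = d3*5 + d7 = 52
  d10 = 4 - d9 + d4 = -29
  d11 = d8/4 = 7/12
Walk from origin (0, 0):
  seg 1: left by d8 = 7/3 → (-7/3, 0)
  seg 2: down by d8 = 7/3 → (-7/3, -7/3)
  seg 3: down by d7 = 2 → (-7/3, -13/3)
  seg 4: left by d11 = 7/12 → (-35/12, -13/3)
  seg 5: left by d3 = 10 → (-155/12, -13/3)
  seg 6: left by d6 = 5/2 → (-185/12, -13/3)
  seg 7: right by d8 = 7/3 → (-157/12, -13/3)

d5 = 7/60
d6 = 5/2
d7 = 2
d8 = 7/3
d9 = 52
d10 = -29
d11 = 7/12
endpoint = (-157/12, -13/3)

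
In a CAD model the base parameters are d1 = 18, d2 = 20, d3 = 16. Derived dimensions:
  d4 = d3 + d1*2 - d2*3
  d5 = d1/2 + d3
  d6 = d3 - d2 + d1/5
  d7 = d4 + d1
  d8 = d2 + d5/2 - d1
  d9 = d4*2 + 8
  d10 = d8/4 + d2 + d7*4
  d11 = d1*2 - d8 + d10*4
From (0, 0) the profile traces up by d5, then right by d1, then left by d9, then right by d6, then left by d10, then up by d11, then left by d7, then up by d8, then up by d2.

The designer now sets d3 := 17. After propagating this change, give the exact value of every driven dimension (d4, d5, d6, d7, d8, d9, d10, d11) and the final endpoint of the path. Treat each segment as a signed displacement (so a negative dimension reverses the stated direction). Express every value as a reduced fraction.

d4 = -7
d5 = 26
d6 = 3/5
d7 = 11
d8 = 15
d9 = -6
d10 = 271/4
d11 = 292
endpoint = (-1083/20, 353)

Apply edit: d3 := 17
  d4 = d3 + d1*2 - d2*3 = -7
  d5 = d1/2 + d3 = 26
  d6 = d3 - d2 + d1/5 = 3/5
  d7 = d4 + d1 = 11
  d8 = d2 + d5/2 - d1 = 15
  d9 = d4*2 + 8 = -6
  d10 = d8/4 + d2 + d7*4 = 271/4
  d11 = d1*2 - d8 + d10*4 = 292
Walk from origin (0, 0):
  seg 1: up by d5 = 26 → (0, 26)
  seg 2: right by d1 = 18 → (18, 26)
  seg 3: left by d9 = -6 → (24, 26)
  seg 4: right by d6 = 3/5 → (123/5, 26)
  seg 5: left by d10 = 271/4 → (-863/20, 26)
  seg 6: up by d11 = 292 → (-863/20, 318)
  seg 7: left by d7 = 11 → (-1083/20, 318)
  seg 8: up by d8 = 15 → (-1083/20, 333)
  seg 9: up by d2 = 20 → (-1083/20, 353)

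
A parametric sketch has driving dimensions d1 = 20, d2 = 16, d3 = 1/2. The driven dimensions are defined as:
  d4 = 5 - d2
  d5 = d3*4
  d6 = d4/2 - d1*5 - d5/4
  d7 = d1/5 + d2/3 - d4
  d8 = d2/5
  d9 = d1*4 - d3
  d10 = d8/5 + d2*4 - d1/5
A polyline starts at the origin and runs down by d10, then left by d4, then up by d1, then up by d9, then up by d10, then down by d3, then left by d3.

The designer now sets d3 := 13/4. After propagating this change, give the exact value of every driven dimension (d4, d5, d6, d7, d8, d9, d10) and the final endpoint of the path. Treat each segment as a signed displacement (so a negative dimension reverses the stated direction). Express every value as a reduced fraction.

Apply edit: d3 := 13/4
  d4 = 5 - d2 = -11
  d5 = d3*4 = 13
  d6 = d4/2 - d1*5 - d5/4 = -435/4
  d7 = d1/5 + d2/3 - d4 = 61/3
  d8 = d2/5 = 16/5
  d9 = d1*4 - d3 = 307/4
  d10 = d8/5 + d2*4 - d1/5 = 1516/25
Walk from origin (0, 0):
  seg 1: down by d10 = 1516/25 → (0, -1516/25)
  seg 2: left by d4 = -11 → (11, -1516/25)
  seg 3: up by d1 = 20 → (11, -1016/25)
  seg 4: up by d9 = 307/4 → (11, 3611/100)
  seg 5: up by d10 = 1516/25 → (11, 387/4)
  seg 6: down by d3 = 13/4 → (11, 187/2)
  seg 7: left by d3 = 13/4 → (31/4, 187/2)

d4 = -11
d5 = 13
d6 = -435/4
d7 = 61/3
d8 = 16/5
d9 = 307/4
d10 = 1516/25
endpoint = (31/4, 187/2)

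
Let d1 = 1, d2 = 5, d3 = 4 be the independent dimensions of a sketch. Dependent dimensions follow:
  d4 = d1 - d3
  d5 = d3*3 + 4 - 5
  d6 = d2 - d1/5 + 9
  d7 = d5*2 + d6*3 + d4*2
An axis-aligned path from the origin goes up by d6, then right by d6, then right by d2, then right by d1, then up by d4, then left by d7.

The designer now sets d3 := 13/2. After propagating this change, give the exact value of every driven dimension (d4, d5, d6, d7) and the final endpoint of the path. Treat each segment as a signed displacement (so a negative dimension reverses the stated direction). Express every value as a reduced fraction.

Apply edit: d3 := 13/2
  d4 = d1 - d3 = -11/2
  d5 = d3*3 + 4 - 5 = 37/2
  d6 = d2 - d1/5 + 9 = 69/5
  d7 = d5*2 + d6*3 + d4*2 = 337/5
Walk from origin (0, 0):
  seg 1: up by d6 = 69/5 → (0, 69/5)
  seg 2: right by d6 = 69/5 → (69/5, 69/5)
  seg 3: right by d2 = 5 → (94/5, 69/5)
  seg 4: right by d1 = 1 → (99/5, 69/5)
  seg 5: up by d4 = -11/2 → (99/5, 83/10)
  seg 6: left by d7 = 337/5 → (-238/5, 83/10)

d4 = -11/2
d5 = 37/2
d6 = 69/5
d7 = 337/5
endpoint = (-238/5, 83/10)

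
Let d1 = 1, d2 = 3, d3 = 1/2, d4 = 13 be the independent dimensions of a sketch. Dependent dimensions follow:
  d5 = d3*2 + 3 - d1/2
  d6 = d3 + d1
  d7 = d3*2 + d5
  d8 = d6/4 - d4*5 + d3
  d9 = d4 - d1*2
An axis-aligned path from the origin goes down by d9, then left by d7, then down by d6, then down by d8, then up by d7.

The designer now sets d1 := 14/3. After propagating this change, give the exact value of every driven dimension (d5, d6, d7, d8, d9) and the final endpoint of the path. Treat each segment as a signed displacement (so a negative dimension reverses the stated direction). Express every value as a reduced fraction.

d5 = 5/3
d6 = 31/6
d7 = 8/3
d8 = -1517/24
d9 = 11/3
endpoint = (-8/3, 1369/24)

Apply edit: d1 := 14/3
  d5 = d3*2 + 3 - d1/2 = 5/3
  d6 = d3 + d1 = 31/6
  d7 = d3*2 + d5 = 8/3
  d8 = d6/4 - d4*5 + d3 = -1517/24
  d9 = d4 - d1*2 = 11/3
Walk from origin (0, 0):
  seg 1: down by d9 = 11/3 → (0, -11/3)
  seg 2: left by d7 = 8/3 → (-8/3, -11/3)
  seg 3: down by d6 = 31/6 → (-8/3, -53/6)
  seg 4: down by d8 = -1517/24 → (-8/3, 435/8)
  seg 5: up by d7 = 8/3 → (-8/3, 1369/24)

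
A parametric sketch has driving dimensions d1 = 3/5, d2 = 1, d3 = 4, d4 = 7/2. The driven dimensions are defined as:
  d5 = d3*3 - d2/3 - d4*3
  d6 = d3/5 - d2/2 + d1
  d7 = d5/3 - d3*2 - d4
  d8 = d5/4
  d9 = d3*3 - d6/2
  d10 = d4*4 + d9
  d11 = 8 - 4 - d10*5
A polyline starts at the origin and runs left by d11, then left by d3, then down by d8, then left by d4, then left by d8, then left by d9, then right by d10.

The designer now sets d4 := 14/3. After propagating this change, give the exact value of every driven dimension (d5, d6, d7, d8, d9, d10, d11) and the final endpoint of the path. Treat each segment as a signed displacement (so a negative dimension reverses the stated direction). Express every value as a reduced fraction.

Apply edit: d4 := 14/3
  d5 = d3*3 - d2/3 - d4*3 = -7/3
  d6 = d3/5 - d2/2 + d1 = 9/10
  d7 = d5/3 - d3*2 - d4 = -121/9
  d8 = d5/4 = -7/12
  d9 = d3*3 - d6/2 = 231/20
  d10 = d4*4 + d9 = 1813/60
  d11 = 8 - 4 - d10*5 = -1765/12
Walk from origin (0, 0):
  seg 1: left by d11 = -1765/12 → (1765/12, 0)
  seg 2: left by d3 = 4 → (1717/12, 0)
  seg 3: down by d8 = -7/12 → (1717/12, 7/12)
  seg 4: left by d4 = 14/3 → (1661/12, 7/12)
  seg 5: left by d8 = -7/12 → (139, 7/12)
  seg 6: left by d9 = 231/20 → (2549/20, 7/12)
  seg 7: right by d10 = 1813/60 → (473/3, 7/12)

d5 = -7/3
d6 = 9/10
d7 = -121/9
d8 = -7/12
d9 = 231/20
d10 = 1813/60
d11 = -1765/12
endpoint = (473/3, 7/12)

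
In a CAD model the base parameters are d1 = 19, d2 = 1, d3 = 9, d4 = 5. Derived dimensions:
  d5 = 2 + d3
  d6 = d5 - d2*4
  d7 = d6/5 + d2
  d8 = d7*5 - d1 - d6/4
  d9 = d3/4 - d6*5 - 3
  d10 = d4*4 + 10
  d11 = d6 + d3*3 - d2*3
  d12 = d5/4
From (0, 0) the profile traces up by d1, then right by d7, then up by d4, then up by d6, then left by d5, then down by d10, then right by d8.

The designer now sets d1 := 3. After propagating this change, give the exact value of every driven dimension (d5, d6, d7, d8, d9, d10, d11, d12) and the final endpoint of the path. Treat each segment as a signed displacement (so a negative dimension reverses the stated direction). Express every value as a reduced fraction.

d5 = 11
d6 = 7
d7 = 12/5
d8 = 29/4
d9 = -143/4
d10 = 30
d11 = 31
d12 = 11/4
endpoint = (-27/20, -15)

Apply edit: d1 := 3
  d5 = 2 + d3 = 11
  d6 = d5 - d2*4 = 7
  d7 = d6/5 + d2 = 12/5
  d8 = d7*5 - d1 - d6/4 = 29/4
  d9 = d3/4 - d6*5 - 3 = -143/4
  d10 = d4*4 + 10 = 30
  d11 = d6 + d3*3 - d2*3 = 31
  d12 = d5/4 = 11/4
Walk from origin (0, 0):
  seg 1: up by d1 = 3 → (0, 3)
  seg 2: right by d7 = 12/5 → (12/5, 3)
  seg 3: up by d4 = 5 → (12/5, 8)
  seg 4: up by d6 = 7 → (12/5, 15)
  seg 5: left by d5 = 11 → (-43/5, 15)
  seg 6: down by d10 = 30 → (-43/5, -15)
  seg 7: right by d8 = 29/4 → (-27/20, -15)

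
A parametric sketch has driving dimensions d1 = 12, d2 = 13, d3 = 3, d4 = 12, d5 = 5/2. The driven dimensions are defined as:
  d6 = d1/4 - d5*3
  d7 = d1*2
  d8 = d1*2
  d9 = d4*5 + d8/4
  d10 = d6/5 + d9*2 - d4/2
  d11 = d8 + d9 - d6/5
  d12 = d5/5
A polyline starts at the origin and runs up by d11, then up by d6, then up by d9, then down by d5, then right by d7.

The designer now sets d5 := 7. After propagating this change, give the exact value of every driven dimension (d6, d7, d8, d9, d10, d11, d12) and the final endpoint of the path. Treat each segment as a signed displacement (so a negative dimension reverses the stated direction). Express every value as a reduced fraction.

d6 = -18
d7 = 24
d8 = 24
d9 = 66
d10 = 612/5
d11 = 468/5
d12 = 7/5
endpoint = (24, 673/5)

Apply edit: d5 := 7
  d6 = d1/4 - d5*3 = -18
  d7 = d1*2 = 24
  d8 = d1*2 = 24
  d9 = d4*5 + d8/4 = 66
  d10 = d6/5 + d9*2 - d4/2 = 612/5
  d11 = d8 + d9 - d6/5 = 468/5
  d12 = d5/5 = 7/5
Walk from origin (0, 0):
  seg 1: up by d11 = 468/5 → (0, 468/5)
  seg 2: up by d6 = -18 → (0, 378/5)
  seg 3: up by d9 = 66 → (0, 708/5)
  seg 4: down by d5 = 7 → (0, 673/5)
  seg 5: right by d7 = 24 → (24, 673/5)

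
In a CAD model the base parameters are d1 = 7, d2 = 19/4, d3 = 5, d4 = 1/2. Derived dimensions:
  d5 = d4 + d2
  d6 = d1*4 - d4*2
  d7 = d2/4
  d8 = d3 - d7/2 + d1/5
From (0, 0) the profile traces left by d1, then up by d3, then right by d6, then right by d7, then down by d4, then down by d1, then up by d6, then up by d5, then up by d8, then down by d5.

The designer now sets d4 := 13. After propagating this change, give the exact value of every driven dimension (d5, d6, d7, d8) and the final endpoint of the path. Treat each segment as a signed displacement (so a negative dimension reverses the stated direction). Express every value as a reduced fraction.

d5 = 71/4
d6 = 2
d7 = 19/16
d8 = 929/160
endpoint = (-61/16, -1151/160)

Apply edit: d4 := 13
  d5 = d4 + d2 = 71/4
  d6 = d1*4 - d4*2 = 2
  d7 = d2/4 = 19/16
  d8 = d3 - d7/2 + d1/5 = 929/160
Walk from origin (0, 0):
  seg 1: left by d1 = 7 → (-7, 0)
  seg 2: up by d3 = 5 → (-7, 5)
  seg 3: right by d6 = 2 → (-5, 5)
  seg 4: right by d7 = 19/16 → (-61/16, 5)
  seg 5: down by d4 = 13 → (-61/16, -8)
  seg 6: down by d1 = 7 → (-61/16, -15)
  seg 7: up by d6 = 2 → (-61/16, -13)
  seg 8: up by d5 = 71/4 → (-61/16, 19/4)
  seg 9: up by d8 = 929/160 → (-61/16, 1689/160)
  seg 10: down by d5 = 71/4 → (-61/16, -1151/160)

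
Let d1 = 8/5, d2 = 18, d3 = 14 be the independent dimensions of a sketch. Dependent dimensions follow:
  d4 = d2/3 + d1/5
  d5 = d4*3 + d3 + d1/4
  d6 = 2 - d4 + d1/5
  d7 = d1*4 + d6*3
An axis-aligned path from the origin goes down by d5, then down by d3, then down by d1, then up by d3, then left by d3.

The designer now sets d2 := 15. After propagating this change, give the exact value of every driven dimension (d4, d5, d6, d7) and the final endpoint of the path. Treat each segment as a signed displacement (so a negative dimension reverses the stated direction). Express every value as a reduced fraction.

d4 = 133/25
d5 = 759/25
d6 = -3
d7 = -13/5
endpoint = (-14, -799/25)

Apply edit: d2 := 15
  d4 = d2/3 + d1/5 = 133/25
  d5 = d4*3 + d3 + d1/4 = 759/25
  d6 = 2 - d4 + d1/5 = -3
  d7 = d1*4 + d6*3 = -13/5
Walk from origin (0, 0):
  seg 1: down by d5 = 759/25 → (0, -759/25)
  seg 2: down by d3 = 14 → (0, -1109/25)
  seg 3: down by d1 = 8/5 → (0, -1149/25)
  seg 4: up by d3 = 14 → (0, -799/25)
  seg 5: left by d3 = 14 → (-14, -799/25)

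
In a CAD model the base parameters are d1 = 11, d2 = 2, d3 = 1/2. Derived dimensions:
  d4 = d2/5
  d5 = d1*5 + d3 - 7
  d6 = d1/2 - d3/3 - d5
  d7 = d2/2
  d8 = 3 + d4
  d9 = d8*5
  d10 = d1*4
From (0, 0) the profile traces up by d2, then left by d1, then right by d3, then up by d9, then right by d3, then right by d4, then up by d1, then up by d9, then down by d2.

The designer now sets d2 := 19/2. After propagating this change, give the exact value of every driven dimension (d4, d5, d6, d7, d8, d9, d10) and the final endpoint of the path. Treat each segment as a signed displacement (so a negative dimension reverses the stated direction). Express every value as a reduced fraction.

d4 = 19/10
d5 = 97/2
d6 = -259/6
d7 = 19/4
d8 = 49/10
d9 = 49/2
d10 = 44
endpoint = (-81/10, 60)

Apply edit: d2 := 19/2
  d4 = d2/5 = 19/10
  d5 = d1*5 + d3 - 7 = 97/2
  d6 = d1/2 - d3/3 - d5 = -259/6
  d7 = d2/2 = 19/4
  d8 = 3 + d4 = 49/10
  d9 = d8*5 = 49/2
  d10 = d1*4 = 44
Walk from origin (0, 0):
  seg 1: up by d2 = 19/2 → (0, 19/2)
  seg 2: left by d1 = 11 → (-11, 19/2)
  seg 3: right by d3 = 1/2 → (-21/2, 19/2)
  seg 4: up by d9 = 49/2 → (-21/2, 34)
  seg 5: right by d3 = 1/2 → (-10, 34)
  seg 6: right by d4 = 19/10 → (-81/10, 34)
  seg 7: up by d1 = 11 → (-81/10, 45)
  seg 8: up by d9 = 49/2 → (-81/10, 139/2)
  seg 9: down by d2 = 19/2 → (-81/10, 60)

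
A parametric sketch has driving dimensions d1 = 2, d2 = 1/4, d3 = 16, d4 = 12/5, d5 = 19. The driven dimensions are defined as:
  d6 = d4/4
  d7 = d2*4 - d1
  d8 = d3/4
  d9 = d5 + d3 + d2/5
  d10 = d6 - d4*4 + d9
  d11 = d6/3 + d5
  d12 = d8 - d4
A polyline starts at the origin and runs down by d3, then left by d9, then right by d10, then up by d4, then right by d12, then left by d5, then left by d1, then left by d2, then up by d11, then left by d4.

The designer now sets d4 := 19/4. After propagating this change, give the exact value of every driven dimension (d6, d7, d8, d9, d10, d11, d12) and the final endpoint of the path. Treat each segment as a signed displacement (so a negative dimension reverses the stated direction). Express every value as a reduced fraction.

Apply edit: d4 := 19/4
  d6 = d4/4 = 19/16
  d7 = d2*4 - d1 = -1
  d8 = d3/4 = 4
  d9 = d5 + d3 + d2/5 = 701/20
  d10 = d6 - d4*4 + d9 = 1379/80
  d11 = d6/3 + d5 = 931/48
  d12 = d8 - d4 = -3/4
Walk from origin (0, 0):
  seg 1: down by d3 = 16 → (0, -16)
  seg 2: left by d9 = 701/20 → (-701/20, -16)
  seg 3: right by d10 = 1379/80 → (-285/16, -16)
  seg 4: up by d4 = 19/4 → (-285/16, -45/4)
  seg 5: right by d12 = -3/4 → (-297/16, -45/4)
  seg 6: left by d5 = 19 → (-601/16, -45/4)
  seg 7: left by d1 = 2 → (-633/16, -45/4)
  seg 8: left by d2 = 1/4 → (-637/16, -45/4)
  seg 9: up by d11 = 931/48 → (-637/16, 391/48)
  seg 10: left by d4 = 19/4 → (-713/16, 391/48)

d6 = 19/16
d7 = -1
d8 = 4
d9 = 701/20
d10 = 1379/80
d11 = 931/48
d12 = -3/4
endpoint = (-713/16, 391/48)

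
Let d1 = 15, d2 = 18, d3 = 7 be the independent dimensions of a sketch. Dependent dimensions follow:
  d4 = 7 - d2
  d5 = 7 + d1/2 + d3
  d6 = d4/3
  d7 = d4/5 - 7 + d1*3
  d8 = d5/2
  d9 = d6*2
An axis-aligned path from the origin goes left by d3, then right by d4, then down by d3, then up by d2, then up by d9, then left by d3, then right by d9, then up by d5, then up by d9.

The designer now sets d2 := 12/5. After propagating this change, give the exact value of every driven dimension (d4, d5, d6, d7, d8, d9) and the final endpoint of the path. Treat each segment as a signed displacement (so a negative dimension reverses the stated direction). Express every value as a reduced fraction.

d4 = 23/5
d5 = 43/2
d6 = 23/15
d7 = 973/25
d8 = 43/4
d9 = 46/15
endpoint = (-19/3, 691/30)

Apply edit: d2 := 12/5
  d4 = 7 - d2 = 23/5
  d5 = 7 + d1/2 + d3 = 43/2
  d6 = d4/3 = 23/15
  d7 = d4/5 - 7 + d1*3 = 973/25
  d8 = d5/2 = 43/4
  d9 = d6*2 = 46/15
Walk from origin (0, 0):
  seg 1: left by d3 = 7 → (-7, 0)
  seg 2: right by d4 = 23/5 → (-12/5, 0)
  seg 3: down by d3 = 7 → (-12/5, -7)
  seg 4: up by d2 = 12/5 → (-12/5, -23/5)
  seg 5: up by d9 = 46/15 → (-12/5, -23/15)
  seg 6: left by d3 = 7 → (-47/5, -23/15)
  seg 7: right by d9 = 46/15 → (-19/3, -23/15)
  seg 8: up by d5 = 43/2 → (-19/3, 599/30)
  seg 9: up by d9 = 46/15 → (-19/3, 691/30)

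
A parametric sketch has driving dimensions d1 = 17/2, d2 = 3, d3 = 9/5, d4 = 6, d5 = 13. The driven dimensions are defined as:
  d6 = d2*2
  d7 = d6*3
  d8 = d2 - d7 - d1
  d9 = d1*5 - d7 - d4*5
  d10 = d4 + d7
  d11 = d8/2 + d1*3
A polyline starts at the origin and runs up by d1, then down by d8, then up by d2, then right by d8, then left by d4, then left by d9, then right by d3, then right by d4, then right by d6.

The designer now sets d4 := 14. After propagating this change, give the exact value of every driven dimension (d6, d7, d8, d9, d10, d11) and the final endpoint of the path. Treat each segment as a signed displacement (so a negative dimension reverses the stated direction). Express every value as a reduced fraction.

d6 = 6
d7 = 18
d8 = -47/2
d9 = -91/2
d10 = 32
d11 = 55/4
endpoint = (149/5, 35)

Apply edit: d4 := 14
  d6 = d2*2 = 6
  d7 = d6*3 = 18
  d8 = d2 - d7 - d1 = -47/2
  d9 = d1*5 - d7 - d4*5 = -91/2
  d10 = d4 + d7 = 32
  d11 = d8/2 + d1*3 = 55/4
Walk from origin (0, 0):
  seg 1: up by d1 = 17/2 → (0, 17/2)
  seg 2: down by d8 = -47/2 → (0, 32)
  seg 3: up by d2 = 3 → (0, 35)
  seg 4: right by d8 = -47/2 → (-47/2, 35)
  seg 5: left by d4 = 14 → (-75/2, 35)
  seg 6: left by d9 = -91/2 → (8, 35)
  seg 7: right by d3 = 9/5 → (49/5, 35)
  seg 8: right by d4 = 14 → (119/5, 35)
  seg 9: right by d6 = 6 → (149/5, 35)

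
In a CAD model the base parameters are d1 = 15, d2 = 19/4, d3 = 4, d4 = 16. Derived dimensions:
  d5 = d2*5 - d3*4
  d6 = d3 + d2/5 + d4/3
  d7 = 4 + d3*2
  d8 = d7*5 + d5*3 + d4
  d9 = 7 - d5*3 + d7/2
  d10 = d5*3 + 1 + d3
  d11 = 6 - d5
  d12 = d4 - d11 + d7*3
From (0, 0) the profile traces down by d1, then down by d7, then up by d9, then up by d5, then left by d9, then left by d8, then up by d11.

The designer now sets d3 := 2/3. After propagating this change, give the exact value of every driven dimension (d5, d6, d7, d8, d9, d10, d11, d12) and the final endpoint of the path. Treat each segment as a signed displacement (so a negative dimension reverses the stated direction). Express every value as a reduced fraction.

d5 = 253/12
d6 = 139/20
d7 = 16/3
d8 = 1271/12
d9 = -643/12
d10 = 779/12
d11 = -181/12
d12 = 565/12
endpoint = (-157/3, -815/12)

Apply edit: d3 := 2/3
  d5 = d2*5 - d3*4 = 253/12
  d6 = d3 + d2/5 + d4/3 = 139/20
  d7 = 4 + d3*2 = 16/3
  d8 = d7*5 + d5*3 + d4 = 1271/12
  d9 = 7 - d5*3 + d7/2 = -643/12
  d10 = d5*3 + 1 + d3 = 779/12
  d11 = 6 - d5 = -181/12
  d12 = d4 - d11 + d7*3 = 565/12
Walk from origin (0, 0):
  seg 1: down by d1 = 15 → (0, -15)
  seg 2: down by d7 = 16/3 → (0, -61/3)
  seg 3: up by d9 = -643/12 → (0, -887/12)
  seg 4: up by d5 = 253/12 → (0, -317/6)
  seg 5: left by d9 = -643/12 → (643/12, -317/6)
  seg 6: left by d8 = 1271/12 → (-157/3, -317/6)
  seg 7: up by d11 = -181/12 → (-157/3, -815/12)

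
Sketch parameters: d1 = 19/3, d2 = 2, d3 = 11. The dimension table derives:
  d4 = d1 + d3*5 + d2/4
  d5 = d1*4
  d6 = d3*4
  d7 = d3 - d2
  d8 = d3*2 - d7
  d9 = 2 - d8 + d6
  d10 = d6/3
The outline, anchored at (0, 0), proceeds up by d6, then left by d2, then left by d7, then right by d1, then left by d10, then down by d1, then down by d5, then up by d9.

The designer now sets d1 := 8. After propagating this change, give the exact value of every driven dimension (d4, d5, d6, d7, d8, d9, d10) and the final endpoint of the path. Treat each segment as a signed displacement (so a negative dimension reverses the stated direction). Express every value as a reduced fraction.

d4 = 127/2
d5 = 32
d6 = 44
d7 = 9
d8 = 13
d9 = 33
d10 = 44/3
endpoint = (-53/3, 37)

Apply edit: d1 := 8
  d4 = d1 + d3*5 + d2/4 = 127/2
  d5 = d1*4 = 32
  d6 = d3*4 = 44
  d7 = d3 - d2 = 9
  d8 = d3*2 - d7 = 13
  d9 = 2 - d8 + d6 = 33
  d10 = d6/3 = 44/3
Walk from origin (0, 0):
  seg 1: up by d6 = 44 → (0, 44)
  seg 2: left by d2 = 2 → (-2, 44)
  seg 3: left by d7 = 9 → (-11, 44)
  seg 4: right by d1 = 8 → (-3, 44)
  seg 5: left by d10 = 44/3 → (-53/3, 44)
  seg 6: down by d1 = 8 → (-53/3, 36)
  seg 7: down by d5 = 32 → (-53/3, 4)
  seg 8: up by d9 = 33 → (-53/3, 37)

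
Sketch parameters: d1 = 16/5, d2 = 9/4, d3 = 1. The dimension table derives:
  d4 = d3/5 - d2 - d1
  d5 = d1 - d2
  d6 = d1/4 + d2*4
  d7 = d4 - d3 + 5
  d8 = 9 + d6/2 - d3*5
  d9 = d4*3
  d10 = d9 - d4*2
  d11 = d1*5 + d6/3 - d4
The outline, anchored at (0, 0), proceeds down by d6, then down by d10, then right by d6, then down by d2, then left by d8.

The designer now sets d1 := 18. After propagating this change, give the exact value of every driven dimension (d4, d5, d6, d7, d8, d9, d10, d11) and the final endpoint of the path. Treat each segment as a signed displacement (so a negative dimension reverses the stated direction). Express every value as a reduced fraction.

d4 = -401/20
d5 = 63/4
d6 = 27/2
d7 = -321/20
d8 = 43/4
d9 = -1203/20
d10 = -401/20
d11 = 2291/20
endpoint = (11/4, 43/10)

Apply edit: d1 := 18
  d4 = d3/5 - d2 - d1 = -401/20
  d5 = d1 - d2 = 63/4
  d6 = d1/4 + d2*4 = 27/2
  d7 = d4 - d3 + 5 = -321/20
  d8 = 9 + d6/2 - d3*5 = 43/4
  d9 = d4*3 = -1203/20
  d10 = d9 - d4*2 = -401/20
  d11 = d1*5 + d6/3 - d4 = 2291/20
Walk from origin (0, 0):
  seg 1: down by d6 = 27/2 → (0, -27/2)
  seg 2: down by d10 = -401/20 → (0, 131/20)
  seg 3: right by d6 = 27/2 → (27/2, 131/20)
  seg 4: down by d2 = 9/4 → (27/2, 43/10)
  seg 5: left by d8 = 43/4 → (11/4, 43/10)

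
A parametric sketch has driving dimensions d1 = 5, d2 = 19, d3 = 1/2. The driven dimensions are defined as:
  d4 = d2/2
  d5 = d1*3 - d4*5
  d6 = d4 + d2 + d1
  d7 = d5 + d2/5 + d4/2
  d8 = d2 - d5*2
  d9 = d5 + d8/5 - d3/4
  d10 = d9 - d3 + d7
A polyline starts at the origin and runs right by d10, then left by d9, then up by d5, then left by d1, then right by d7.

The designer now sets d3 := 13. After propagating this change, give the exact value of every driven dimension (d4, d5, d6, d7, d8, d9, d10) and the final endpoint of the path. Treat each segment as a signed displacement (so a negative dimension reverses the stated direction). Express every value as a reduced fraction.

Apply edit: d3 := 13
  d4 = d2/2 = 19/2
  d5 = d1*3 - d4*5 = -65/2
  d6 = d4 + d2 + d1 = 67/2
  d7 = d5 + d2/5 + d4/2 = -479/20
  d8 = d2 - d5*2 = 84
  d9 = d5 + d8/5 - d3/4 = -379/20
  d10 = d9 - d3 + d7 = -559/10
Walk from origin (0, 0):
  seg 1: right by d10 = -559/10 → (-559/10, 0)
  seg 2: left by d9 = -379/20 → (-739/20, 0)
  seg 3: up by d5 = -65/2 → (-739/20, -65/2)
  seg 4: left by d1 = 5 → (-839/20, -65/2)
  seg 5: right by d7 = -479/20 → (-659/10, -65/2)

d4 = 19/2
d5 = -65/2
d6 = 67/2
d7 = -479/20
d8 = 84
d9 = -379/20
d10 = -559/10
endpoint = (-659/10, -65/2)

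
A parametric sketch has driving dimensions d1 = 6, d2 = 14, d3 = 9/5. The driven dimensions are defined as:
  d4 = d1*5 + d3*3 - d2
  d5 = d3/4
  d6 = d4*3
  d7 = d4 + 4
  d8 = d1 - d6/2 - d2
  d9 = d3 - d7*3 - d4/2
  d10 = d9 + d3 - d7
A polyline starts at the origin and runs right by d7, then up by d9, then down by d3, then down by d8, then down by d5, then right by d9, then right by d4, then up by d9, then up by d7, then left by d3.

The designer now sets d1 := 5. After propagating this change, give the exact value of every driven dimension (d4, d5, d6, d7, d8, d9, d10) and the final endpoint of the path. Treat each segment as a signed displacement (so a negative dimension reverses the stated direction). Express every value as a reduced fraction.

Apply edit: d1 := 5
  d4 = d1*5 + d3*3 - d2 = 82/5
  d5 = d3/4 = 9/20
  d6 = d4*3 = 246/5
  d7 = d4 + 4 = 102/5
  d8 = d1 - d6/2 - d2 = -168/5
  d9 = d3 - d7*3 - d4/2 = -338/5
  d10 = d9 + d3 - d7 = -431/5
Walk from origin (0, 0):
  seg 1: right by d7 = 102/5 → (102/5, 0)
  seg 2: up by d9 = -338/5 → (102/5, -338/5)
  seg 3: down by d3 = 9/5 → (102/5, -347/5)
  seg 4: down by d8 = -168/5 → (102/5, -179/5)
  seg 5: down by d5 = 9/20 → (102/5, -145/4)
  seg 6: right by d9 = -338/5 → (-236/5, -145/4)
  seg 7: right by d4 = 82/5 → (-154/5, -145/4)
  seg 8: up by d9 = -338/5 → (-154/5, -2077/20)
  seg 9: up by d7 = 102/5 → (-154/5, -1669/20)
  seg 10: left by d3 = 9/5 → (-163/5, -1669/20)

d4 = 82/5
d5 = 9/20
d6 = 246/5
d7 = 102/5
d8 = -168/5
d9 = -338/5
d10 = -431/5
endpoint = (-163/5, -1669/20)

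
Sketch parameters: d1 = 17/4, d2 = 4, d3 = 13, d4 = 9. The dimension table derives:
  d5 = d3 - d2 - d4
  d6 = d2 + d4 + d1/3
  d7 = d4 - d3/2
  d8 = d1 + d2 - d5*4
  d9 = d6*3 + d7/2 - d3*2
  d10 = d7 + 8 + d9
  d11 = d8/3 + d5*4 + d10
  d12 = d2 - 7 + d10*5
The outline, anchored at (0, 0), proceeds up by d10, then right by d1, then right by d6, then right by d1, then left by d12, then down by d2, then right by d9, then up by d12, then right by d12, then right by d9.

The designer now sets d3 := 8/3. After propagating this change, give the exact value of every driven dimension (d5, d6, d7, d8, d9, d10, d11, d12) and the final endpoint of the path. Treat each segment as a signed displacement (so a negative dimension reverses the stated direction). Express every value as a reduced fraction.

Apply edit: d3 := 8/3
  d5 = d3 - d2 - d4 = -31/3
  d6 = d2 + d4 + d1/3 = 173/12
  d7 = d4 - d3/2 = 23/3
  d8 = d1 + d2 - d5*4 = 595/12
  d9 = d6*3 + d7/2 - d3*2 = 167/4
  d10 = d7 + 8 + d9 = 689/12
  d11 = d8/3 + d5*4 + d10 = 587/18
  d12 = d2 - 7 + d10*5 = 3409/12
Walk from origin (0, 0):
  seg 1: up by d10 = 689/12 → (0, 689/12)
  seg 2: right by d1 = 17/4 → (17/4, 689/12)
  seg 3: right by d6 = 173/12 → (56/3, 689/12)
  seg 4: right by d1 = 17/4 → (275/12, 689/12)
  seg 5: left by d12 = 3409/12 → (-1567/6, 689/12)
  seg 6: down by d2 = 4 → (-1567/6, 641/12)
  seg 7: right by d9 = 167/4 → (-2633/12, 641/12)
  seg 8: up by d12 = 3409/12 → (-2633/12, 675/2)
  seg 9: right by d12 = 3409/12 → (194/3, 675/2)
  seg 10: right by d9 = 167/4 → (1277/12, 675/2)

d5 = -31/3
d6 = 173/12
d7 = 23/3
d8 = 595/12
d9 = 167/4
d10 = 689/12
d11 = 587/18
d12 = 3409/12
endpoint = (1277/12, 675/2)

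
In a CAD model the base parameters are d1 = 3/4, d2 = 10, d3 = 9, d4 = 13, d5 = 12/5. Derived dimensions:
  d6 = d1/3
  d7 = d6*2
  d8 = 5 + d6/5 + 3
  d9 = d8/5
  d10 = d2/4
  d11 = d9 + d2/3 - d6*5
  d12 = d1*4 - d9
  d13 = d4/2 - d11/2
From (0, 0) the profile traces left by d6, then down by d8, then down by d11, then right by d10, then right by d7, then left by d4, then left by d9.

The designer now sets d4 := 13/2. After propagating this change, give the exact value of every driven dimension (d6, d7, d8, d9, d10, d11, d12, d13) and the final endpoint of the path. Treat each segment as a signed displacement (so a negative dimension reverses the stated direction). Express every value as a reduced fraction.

d6 = 1/4
d7 = 1/2
d8 = 161/20
d9 = 161/100
d10 = 5/2
d11 = 277/75
d12 = 139/100
d13 = 421/300
endpoint = (-134/25, -3523/300)

Apply edit: d4 := 13/2
  d6 = d1/3 = 1/4
  d7 = d6*2 = 1/2
  d8 = 5 + d6/5 + 3 = 161/20
  d9 = d8/5 = 161/100
  d10 = d2/4 = 5/2
  d11 = d9 + d2/3 - d6*5 = 277/75
  d12 = d1*4 - d9 = 139/100
  d13 = d4/2 - d11/2 = 421/300
Walk from origin (0, 0):
  seg 1: left by d6 = 1/4 → (-1/4, 0)
  seg 2: down by d8 = 161/20 → (-1/4, -161/20)
  seg 3: down by d11 = 277/75 → (-1/4, -3523/300)
  seg 4: right by d10 = 5/2 → (9/4, -3523/300)
  seg 5: right by d7 = 1/2 → (11/4, -3523/300)
  seg 6: left by d4 = 13/2 → (-15/4, -3523/300)
  seg 7: left by d9 = 161/100 → (-134/25, -3523/300)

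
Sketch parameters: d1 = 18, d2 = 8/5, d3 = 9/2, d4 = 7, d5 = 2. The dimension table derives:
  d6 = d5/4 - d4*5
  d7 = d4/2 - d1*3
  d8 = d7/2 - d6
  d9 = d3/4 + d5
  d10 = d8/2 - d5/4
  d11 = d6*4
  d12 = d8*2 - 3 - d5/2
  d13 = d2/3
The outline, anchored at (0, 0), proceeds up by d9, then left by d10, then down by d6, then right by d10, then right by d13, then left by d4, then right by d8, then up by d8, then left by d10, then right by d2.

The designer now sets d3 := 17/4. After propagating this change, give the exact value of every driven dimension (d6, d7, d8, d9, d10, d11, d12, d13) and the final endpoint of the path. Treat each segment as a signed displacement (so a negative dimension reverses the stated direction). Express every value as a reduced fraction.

Apply edit: d3 := 17/4
  d6 = d5/4 - d4*5 = -69/2
  d7 = d4/2 - d1*3 = -101/2
  d8 = d7/2 - d6 = 37/4
  d9 = d3/4 + d5 = 49/16
  d10 = d8/2 - d5/4 = 33/8
  d11 = d6*4 = -138
  d12 = d8*2 - 3 - d5/2 = 29/2
  d13 = d2/3 = 8/15
Walk from origin (0, 0):
  seg 1: up by d9 = 49/16 → (0, 49/16)
  seg 2: left by d10 = 33/8 → (-33/8, 49/16)
  seg 3: down by d6 = -69/2 → (-33/8, 601/16)
  seg 4: right by d10 = 33/8 → (0, 601/16)
  seg 5: right by d13 = 8/15 → (8/15, 601/16)
  seg 6: left by d4 = 7 → (-97/15, 601/16)
  seg 7: right by d8 = 37/4 → (167/60, 601/16)
  seg 8: up by d8 = 37/4 → (167/60, 749/16)
  seg 9: left by d10 = 33/8 → (-161/120, 749/16)
  seg 10: right by d2 = 8/5 → (31/120, 749/16)

d6 = -69/2
d7 = -101/2
d8 = 37/4
d9 = 49/16
d10 = 33/8
d11 = -138
d12 = 29/2
d13 = 8/15
endpoint = (31/120, 749/16)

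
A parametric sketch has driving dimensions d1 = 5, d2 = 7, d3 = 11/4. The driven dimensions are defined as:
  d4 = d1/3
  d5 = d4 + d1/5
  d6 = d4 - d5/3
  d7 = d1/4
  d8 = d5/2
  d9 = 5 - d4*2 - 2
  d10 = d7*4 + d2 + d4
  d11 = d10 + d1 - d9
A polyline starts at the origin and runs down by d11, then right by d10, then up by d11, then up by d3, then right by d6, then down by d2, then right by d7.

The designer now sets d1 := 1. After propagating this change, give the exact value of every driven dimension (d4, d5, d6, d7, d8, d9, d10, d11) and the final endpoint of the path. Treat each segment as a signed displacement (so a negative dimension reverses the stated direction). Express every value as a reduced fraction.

Apply edit: d1 := 1
  d4 = d1/3 = 1/3
  d5 = d4 + d1/5 = 8/15
  d6 = d4 - d5/3 = 7/45
  d7 = d1/4 = 1/4
  d8 = d5/2 = 4/15
  d9 = 5 - d4*2 - 2 = 7/3
  d10 = d7*4 + d2 + d4 = 25/3
  d11 = d10 + d1 - d9 = 7
Walk from origin (0, 0):
  seg 1: down by d11 = 7 → (0, -7)
  seg 2: right by d10 = 25/3 → (25/3, -7)
  seg 3: up by d11 = 7 → (25/3, 0)
  seg 4: up by d3 = 11/4 → (25/3, 11/4)
  seg 5: right by d6 = 7/45 → (382/45, 11/4)
  seg 6: down by d2 = 7 → (382/45, -17/4)
  seg 7: right by d7 = 1/4 → (1573/180, -17/4)

d4 = 1/3
d5 = 8/15
d6 = 7/45
d7 = 1/4
d8 = 4/15
d9 = 7/3
d10 = 25/3
d11 = 7
endpoint = (1573/180, -17/4)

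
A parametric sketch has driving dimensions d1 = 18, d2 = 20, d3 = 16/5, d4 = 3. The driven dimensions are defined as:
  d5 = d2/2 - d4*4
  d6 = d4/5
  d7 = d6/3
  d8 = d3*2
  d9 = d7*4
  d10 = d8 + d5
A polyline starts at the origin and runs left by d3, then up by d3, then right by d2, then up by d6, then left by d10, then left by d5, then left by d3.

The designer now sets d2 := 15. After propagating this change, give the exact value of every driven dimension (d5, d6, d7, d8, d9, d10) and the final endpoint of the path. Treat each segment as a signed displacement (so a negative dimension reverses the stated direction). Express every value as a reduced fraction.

d5 = -9/2
d6 = 3/5
d7 = 1/5
d8 = 32/5
d9 = 4/5
d10 = 19/10
endpoint = (56/5, 19/5)

Apply edit: d2 := 15
  d5 = d2/2 - d4*4 = -9/2
  d6 = d4/5 = 3/5
  d7 = d6/3 = 1/5
  d8 = d3*2 = 32/5
  d9 = d7*4 = 4/5
  d10 = d8 + d5 = 19/10
Walk from origin (0, 0):
  seg 1: left by d3 = 16/5 → (-16/5, 0)
  seg 2: up by d3 = 16/5 → (-16/5, 16/5)
  seg 3: right by d2 = 15 → (59/5, 16/5)
  seg 4: up by d6 = 3/5 → (59/5, 19/5)
  seg 5: left by d10 = 19/10 → (99/10, 19/5)
  seg 6: left by d5 = -9/2 → (72/5, 19/5)
  seg 7: left by d3 = 16/5 → (56/5, 19/5)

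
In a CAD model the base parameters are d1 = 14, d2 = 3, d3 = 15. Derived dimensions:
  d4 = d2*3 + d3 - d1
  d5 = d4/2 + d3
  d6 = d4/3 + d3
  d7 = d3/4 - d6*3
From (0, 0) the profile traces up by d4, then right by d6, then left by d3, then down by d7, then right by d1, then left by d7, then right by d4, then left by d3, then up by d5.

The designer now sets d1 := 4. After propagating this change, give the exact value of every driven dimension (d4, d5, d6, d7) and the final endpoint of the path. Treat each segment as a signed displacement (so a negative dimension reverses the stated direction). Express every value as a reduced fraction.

Apply edit: d1 := 4
  d4 = d2*3 + d3 - d1 = 20
  d5 = d4/2 + d3 = 25
  d6 = d4/3 + d3 = 65/3
  d7 = d3/4 - d6*3 = -245/4
Walk from origin (0, 0):
  seg 1: up by d4 = 20 → (0, 20)
  seg 2: right by d6 = 65/3 → (65/3, 20)
  seg 3: left by d3 = 15 → (20/3, 20)
  seg 4: down by d7 = -245/4 → (20/3, 325/4)
  seg 5: right by d1 = 4 → (32/3, 325/4)
  seg 6: left by d7 = -245/4 → (863/12, 325/4)
  seg 7: right by d4 = 20 → (1103/12, 325/4)
  seg 8: left by d3 = 15 → (923/12, 325/4)
  seg 9: up by d5 = 25 → (923/12, 425/4)

d4 = 20
d5 = 25
d6 = 65/3
d7 = -245/4
endpoint = (923/12, 425/4)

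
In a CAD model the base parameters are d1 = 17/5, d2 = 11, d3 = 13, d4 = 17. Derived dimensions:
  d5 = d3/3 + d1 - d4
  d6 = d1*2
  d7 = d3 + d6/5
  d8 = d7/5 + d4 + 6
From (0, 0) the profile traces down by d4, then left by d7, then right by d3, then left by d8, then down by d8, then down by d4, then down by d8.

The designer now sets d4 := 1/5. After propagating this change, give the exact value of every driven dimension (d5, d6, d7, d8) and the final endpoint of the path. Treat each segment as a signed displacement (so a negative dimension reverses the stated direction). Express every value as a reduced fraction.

Apply edit: d4 := 1/5
  d5 = d3/3 + d1 - d4 = 113/15
  d6 = d1*2 = 34/5
  d7 = d3 + d6/5 = 359/25
  d8 = d7/5 + d4 + 6 = 1134/125
Walk from origin (0, 0):
  seg 1: down by d4 = 1/5 → (0, -1/5)
  seg 2: left by d7 = 359/25 → (-359/25, -1/5)
  seg 3: right by d3 = 13 → (-34/25, -1/5)
  seg 4: left by d8 = 1134/125 → (-1304/125, -1/5)
  seg 5: down by d8 = 1134/125 → (-1304/125, -1159/125)
  seg 6: down by d4 = 1/5 → (-1304/125, -1184/125)
  seg 7: down by d8 = 1134/125 → (-1304/125, -2318/125)

d5 = 113/15
d6 = 34/5
d7 = 359/25
d8 = 1134/125
endpoint = (-1304/125, -2318/125)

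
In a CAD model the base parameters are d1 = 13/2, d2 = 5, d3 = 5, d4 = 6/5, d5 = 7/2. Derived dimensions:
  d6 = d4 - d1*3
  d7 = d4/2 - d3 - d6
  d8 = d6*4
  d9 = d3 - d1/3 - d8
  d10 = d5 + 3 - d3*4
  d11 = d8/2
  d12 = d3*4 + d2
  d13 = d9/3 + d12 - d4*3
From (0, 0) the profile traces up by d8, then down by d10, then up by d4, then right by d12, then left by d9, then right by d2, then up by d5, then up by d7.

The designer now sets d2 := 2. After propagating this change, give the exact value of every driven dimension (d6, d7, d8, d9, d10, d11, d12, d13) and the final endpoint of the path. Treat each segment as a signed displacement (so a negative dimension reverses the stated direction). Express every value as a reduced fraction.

Apply edit: d2 := 2
  d6 = d4 - d1*3 = -183/10
  d7 = d4/2 - d3 - d6 = 139/10
  d8 = d6*4 = -366/5
  d9 = d3 - d1/3 - d8 = 2281/30
  d10 = d5 + 3 - d3*4 = -27/2
  d11 = d8/2 = -183/5
  d12 = d3*4 + d2 = 22
  d13 = d9/3 + d12 - d4*3 = 3937/90
Walk from origin (0, 0):
  seg 1: up by d8 = -366/5 → (0, -366/5)
  seg 2: down by d10 = -27/2 → (0, -597/10)
  seg 3: up by d4 = 6/5 → (0, -117/2)
  seg 4: right by d12 = 22 → (22, -117/2)
  seg 5: left by d9 = 2281/30 → (-1621/30, -117/2)
  seg 6: right by d2 = 2 → (-1561/30, -117/2)
  seg 7: up by d5 = 7/2 → (-1561/30, -55)
  seg 8: up by d7 = 139/10 → (-1561/30, -411/10)

d6 = -183/10
d7 = 139/10
d8 = -366/5
d9 = 2281/30
d10 = -27/2
d11 = -183/5
d12 = 22
d13 = 3937/90
endpoint = (-1561/30, -411/10)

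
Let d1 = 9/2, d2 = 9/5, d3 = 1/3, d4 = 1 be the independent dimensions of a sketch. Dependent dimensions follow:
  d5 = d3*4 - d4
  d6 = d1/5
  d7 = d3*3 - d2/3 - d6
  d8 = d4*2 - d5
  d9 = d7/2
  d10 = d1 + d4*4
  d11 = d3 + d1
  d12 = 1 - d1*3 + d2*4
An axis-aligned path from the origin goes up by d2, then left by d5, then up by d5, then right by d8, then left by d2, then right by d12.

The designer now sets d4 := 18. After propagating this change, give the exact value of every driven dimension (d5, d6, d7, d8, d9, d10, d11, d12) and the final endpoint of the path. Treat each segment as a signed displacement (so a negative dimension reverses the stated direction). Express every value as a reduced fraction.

Apply edit: d4 := 18
  d5 = d3*4 - d4 = -50/3
  d6 = d1/5 = 9/10
  d7 = d3*3 - d2/3 - d6 = -1/2
  d8 = d4*2 - d5 = 158/3
  d9 = d7/2 = -1/4
  d10 = d1 + d4*4 = 153/2
  d11 = d3 + d1 = 29/6
  d12 = 1 - d1*3 + d2*4 = -53/10
Walk from origin (0, 0):
  seg 1: up by d2 = 9/5 → (0, 9/5)
  seg 2: left by d5 = -50/3 → (50/3, 9/5)
  seg 3: up by d5 = -50/3 → (50/3, -223/15)
  seg 4: right by d8 = 158/3 → (208/3, -223/15)
  seg 5: left by d2 = 9/5 → (1013/15, -223/15)
  seg 6: right by d12 = -53/10 → (1867/30, -223/15)

d5 = -50/3
d6 = 9/10
d7 = -1/2
d8 = 158/3
d9 = -1/4
d10 = 153/2
d11 = 29/6
d12 = -53/10
endpoint = (1867/30, -223/15)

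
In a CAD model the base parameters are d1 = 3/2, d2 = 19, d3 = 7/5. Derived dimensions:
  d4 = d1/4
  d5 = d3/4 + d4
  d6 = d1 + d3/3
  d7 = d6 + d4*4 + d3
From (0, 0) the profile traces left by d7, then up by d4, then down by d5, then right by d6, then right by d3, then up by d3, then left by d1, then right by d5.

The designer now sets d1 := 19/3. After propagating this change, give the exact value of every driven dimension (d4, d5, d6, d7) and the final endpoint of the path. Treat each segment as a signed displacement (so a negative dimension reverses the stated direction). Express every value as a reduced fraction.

d4 = 19/12
d5 = 29/15
d6 = 34/5
d7 = 218/15
endpoint = (-161/15, 21/20)

Apply edit: d1 := 19/3
  d4 = d1/4 = 19/12
  d5 = d3/4 + d4 = 29/15
  d6 = d1 + d3/3 = 34/5
  d7 = d6 + d4*4 + d3 = 218/15
Walk from origin (0, 0):
  seg 1: left by d7 = 218/15 → (-218/15, 0)
  seg 2: up by d4 = 19/12 → (-218/15, 19/12)
  seg 3: down by d5 = 29/15 → (-218/15, -7/20)
  seg 4: right by d6 = 34/5 → (-116/15, -7/20)
  seg 5: right by d3 = 7/5 → (-19/3, -7/20)
  seg 6: up by d3 = 7/5 → (-19/3, 21/20)
  seg 7: left by d1 = 19/3 → (-38/3, 21/20)
  seg 8: right by d5 = 29/15 → (-161/15, 21/20)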